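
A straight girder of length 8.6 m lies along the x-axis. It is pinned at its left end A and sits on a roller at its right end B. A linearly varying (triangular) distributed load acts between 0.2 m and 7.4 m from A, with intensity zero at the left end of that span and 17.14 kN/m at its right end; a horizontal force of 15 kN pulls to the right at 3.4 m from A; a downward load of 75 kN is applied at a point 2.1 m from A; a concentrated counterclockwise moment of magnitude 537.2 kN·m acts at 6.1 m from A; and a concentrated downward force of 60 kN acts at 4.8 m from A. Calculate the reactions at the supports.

A_x = -15.00 kN, A_y = 171.5 kN, B_y = 25.21 kN

Resultant of the triangular load: ½ × 17.14 × 7.2 = 61.704 kN, acting at 5 m from A (one-third of the span from the peak).
Taking moments about A: B_y·8.6 − (½·17.14·7.2)·5 − 75·2.1 + 537.2 − 60·4.8 = 0 → B_y = 216.82/8.6 = 25.2116 ≈ 25.21 kN.
ΣF_y = 0: A_y + 25.2116 − ½·17.14·7.2 − 75 − 60 = 0 → A_y = 171.5 kN.
ΣF_x = 0: A_x + 15 = 0 → A_x = -15.00 kN.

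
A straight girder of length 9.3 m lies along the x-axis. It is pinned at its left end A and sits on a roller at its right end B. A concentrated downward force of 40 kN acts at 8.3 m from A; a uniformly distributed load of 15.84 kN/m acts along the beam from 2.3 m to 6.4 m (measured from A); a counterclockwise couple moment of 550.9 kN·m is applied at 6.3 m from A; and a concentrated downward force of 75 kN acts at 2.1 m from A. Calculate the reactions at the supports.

Resultant of the distributed load: 15.84 × 4.1 = 64.944 kN at 4.35 m from A.
ΣM about A: B_y·9.3 − 40·8.3 − (15.84·4.1)·4.35 + 550.9 − 75·2.1 = 0 → B_y = 221.1064/9.3 = 23.7749 ≈ 23.77 kN.
ΣF_y = 0: A_y + 23.7749 − 40 − 15.84·4.1 − 75 = 0 → A_y = 156.2 kN.
ΣF_x = 0: no horizontal applied forces, so A_x = 0.

A_x = 0, A_y = 156.2 kN, B_y = 23.77 kN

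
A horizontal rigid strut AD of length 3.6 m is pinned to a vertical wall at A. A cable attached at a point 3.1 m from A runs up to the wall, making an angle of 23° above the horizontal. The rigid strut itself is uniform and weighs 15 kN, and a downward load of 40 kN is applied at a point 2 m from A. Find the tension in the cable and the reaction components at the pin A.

T = 88.34 kN, A_x = 81.31 kN, A_y = 20.48 kN

ΣM about A: T·sin23°·3.1 − 15·1.8 − 40·2 = 0 → T = 107/(3.1·0.390731) = 88.3373 ≈ 88.34 kN.
ΣF_x = 0: A_x − T·cos23° = 0 → A_x = 88.3373 × 0.920505 = 81.31 kN.
ΣF_y = 0: A_y + T·sin23° − 15 − 40 = 0 → A_y = 55 − 88.3373 × 0.390731 = 20.48 kN.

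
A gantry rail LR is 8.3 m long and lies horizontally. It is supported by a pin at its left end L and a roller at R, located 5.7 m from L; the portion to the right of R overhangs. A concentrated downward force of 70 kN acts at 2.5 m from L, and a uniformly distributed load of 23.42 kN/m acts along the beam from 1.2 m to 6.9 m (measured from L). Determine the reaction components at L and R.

Resultant of the distributed load: 23.42 × 5.7 = 133.494 kN at 4.05 m from L.
Taking moments about L: R_y·5.7 − 70·2.5 − (23.42·5.7)·4.05 = 0 → R_y = 715.6507/5.7 = 125.553 ≈ 125.6 kN.
ΣF_y = 0: L_y + 125.553 − 70 − 23.42·5.7 = 0 → L_y = 77.94 kN.
ΣF_x = 0: no horizontal applied forces, so L_x = 0.

L_x = 0, L_y = 77.94 kN, R_y = 125.6 kN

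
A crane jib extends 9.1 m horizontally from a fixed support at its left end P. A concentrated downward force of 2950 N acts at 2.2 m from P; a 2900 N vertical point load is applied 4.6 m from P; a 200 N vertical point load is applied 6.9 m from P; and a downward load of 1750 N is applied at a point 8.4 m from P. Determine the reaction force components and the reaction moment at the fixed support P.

ΣF_x = 0: P_x = 0.
ΣF_y = 0: P_y − 2950 − 2900 − 200 − 1750 = 0 → P_y = 7800 N.
ΣM about P: M_P − 2950·2.2 − 2900·4.6 − 200·6.9 − 1750·8.4 = 0 → M_P = 35910 N·m.

P_x = 0, P_y = 7800 N, M_P = 35910 N·m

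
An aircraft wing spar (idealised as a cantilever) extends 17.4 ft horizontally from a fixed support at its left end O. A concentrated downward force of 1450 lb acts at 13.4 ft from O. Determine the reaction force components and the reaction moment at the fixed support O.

O_x = 0, O_y = 1450 lb, M_O = 19430 lb·ft

ΣF_x = 0: O_x = 0.
ΣF_y = 0: O_y − 1450 = 0 → O_y = 1450 lb.
ΣM about O: M_O − 1450·13.4 = 0 → M_O = 19430 lb·ft.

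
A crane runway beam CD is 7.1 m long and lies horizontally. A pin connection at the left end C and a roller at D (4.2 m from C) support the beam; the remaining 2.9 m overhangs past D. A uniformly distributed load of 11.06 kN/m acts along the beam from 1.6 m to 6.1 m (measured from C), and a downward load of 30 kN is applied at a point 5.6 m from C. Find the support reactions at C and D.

C_x = 0, C_y = -5.852 kN, D_y = 85.62 kN

Resultant of the distributed load: 11.06 × 4.5 = 49.77 kN at 3.85 m from C.
Taking moments about C: D_y·4.2 − (11.06·4.5)·3.85 − 30·5.6 = 0 → D_y = 359.6145/4.2 = 85.6225 ≈ 85.62 kN.
ΣF_y = 0: C_y + 85.6225 − 11.06·4.5 − 30 = 0 → C_y = -5.852 kN.
ΣF_x = 0: no horizontal applied forces, so C_x = 0.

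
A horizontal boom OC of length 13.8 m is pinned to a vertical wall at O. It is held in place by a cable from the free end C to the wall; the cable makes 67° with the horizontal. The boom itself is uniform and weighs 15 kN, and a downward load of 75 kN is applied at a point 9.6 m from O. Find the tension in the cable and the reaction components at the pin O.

ΣM about O: T·sin67°·13.8 − 15·6.9 − 75·9.6 = 0 → T = 823.5/(13.8·0.920505) = 64.8274 ≈ 64.83 kN.
ΣF_x = 0: O_x − T·cos67° = 0 → O_x = 64.8274 × 0.390731 = 25.33 kN.
ΣF_y = 0: O_y + T·sin67° − 15 − 75 = 0 → O_y = 90 − 64.8274 × 0.920505 = 30.33 kN.

T = 64.83 kN, O_x = 25.33 kN, O_y = 30.33 kN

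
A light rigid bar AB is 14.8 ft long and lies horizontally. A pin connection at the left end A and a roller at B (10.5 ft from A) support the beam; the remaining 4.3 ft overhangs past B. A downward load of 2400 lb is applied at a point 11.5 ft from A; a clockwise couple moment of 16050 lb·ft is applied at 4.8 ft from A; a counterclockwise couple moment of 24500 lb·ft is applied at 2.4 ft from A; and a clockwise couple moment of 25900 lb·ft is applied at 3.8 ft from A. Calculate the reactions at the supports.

A_x = 0, A_y = -1890 lb, B_y = 4290 lb

Taking moments about A: B_y·10.5 − 2400·11.5 − 16050 + 24500 − 25900 = 0 → B_y = 45050/10.5 = 4290.48 ≈ 4290 lb.
ΣF_y = 0: A_y + 4290.48 − 2400 = 0 → A_y = -1890 lb.
ΣF_x = 0: no horizontal applied forces, so A_x = 0.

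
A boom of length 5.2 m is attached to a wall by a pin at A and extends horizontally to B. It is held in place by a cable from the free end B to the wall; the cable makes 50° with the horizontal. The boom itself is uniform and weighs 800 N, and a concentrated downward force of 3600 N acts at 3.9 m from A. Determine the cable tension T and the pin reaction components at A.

T = 4047 N, A_x = 2601 N, A_y = 1300 N

ΣM about A: T·sin50°·5.2 − 800·2.6 − 3600·3.9 = 0 → T = 16120/(5.2·0.766044) = 4046.76 ≈ 4047 N.
ΣF_x = 0: A_x − T·cos50° = 0 → A_x = 4046.76 × 0.642788 = 2601 N.
ΣF_y = 0: A_y + T·sin50° − 800 − 3600 = 0 → A_y = 4400 − 4046.76 × 0.766044 = 1300 N.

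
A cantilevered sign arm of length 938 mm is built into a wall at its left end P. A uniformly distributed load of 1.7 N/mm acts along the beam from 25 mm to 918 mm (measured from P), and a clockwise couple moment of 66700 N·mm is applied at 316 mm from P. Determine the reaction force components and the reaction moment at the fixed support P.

Resultant of the distributed load: 1.7 × 893 = 1518.1 N at 471.5 mm from P.
ΣF_x = 0: P_x = 0.
ΣF_y = 0: P_y − 1.7·893 = 0 → P_y = 1518 N.
ΣM about P: M_P − (1.7·893)·471.5 − 66700 = 0 → M_P = 782500 N·mm.

P_x = 0, P_y = 1518 N, M_P = 782500 N·mm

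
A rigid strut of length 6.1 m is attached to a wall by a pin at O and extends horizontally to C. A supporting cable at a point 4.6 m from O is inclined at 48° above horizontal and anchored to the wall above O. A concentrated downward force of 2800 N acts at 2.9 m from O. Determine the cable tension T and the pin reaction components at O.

T = 2375 N, O_x = 1589 N, O_y = 1035 N

ΣM about O: T·sin48°·4.6 − 2800·2.9 = 0 → T = 8120/(4.6·0.743145) = 2375.33 ≈ 2375 N.
ΣF_x = 0: O_x − T·cos48° = 0 → O_x = 2375.33 × 0.669131 = 1589 N.
ΣF_y = 0: O_y + T·sin48° − 2800 = 0 → O_y = 2800 − 2375.33 × 0.743145 = 1035 N.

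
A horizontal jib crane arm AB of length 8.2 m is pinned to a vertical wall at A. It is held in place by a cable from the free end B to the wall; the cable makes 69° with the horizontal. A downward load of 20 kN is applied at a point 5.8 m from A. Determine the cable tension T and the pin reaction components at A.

T = 15.15 kN, A_x = 5.430 kN, A_y = 5.854 kN

ΣM about A: T·sin69°·8.2 − 20·5.8 = 0 → T = 116/(8.2·0.93358) = 15.1528 ≈ 15.15 kN.
ΣF_x = 0: A_x − T·cos69° = 0 → A_x = 15.1528 × 0.358368 = 5.430 kN.
ΣF_y = 0: A_y + T·sin69° − 20 = 0 → A_y = 20 − 15.1528 × 0.93358 = 5.854 kN.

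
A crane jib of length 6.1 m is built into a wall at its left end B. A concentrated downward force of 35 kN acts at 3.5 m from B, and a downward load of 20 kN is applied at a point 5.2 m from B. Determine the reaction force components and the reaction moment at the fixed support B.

ΣF_x = 0: B_x = 0.
ΣF_y = 0: B_y − 35 − 20 = 0 → B_y = 55.00 kN.
ΣM about B: M_B − 35·3.5 − 20·5.2 = 0 → M_B = 226.5 kN·m.

B_x = 0, B_y = 55.00 kN, M_B = 226.5 kN·m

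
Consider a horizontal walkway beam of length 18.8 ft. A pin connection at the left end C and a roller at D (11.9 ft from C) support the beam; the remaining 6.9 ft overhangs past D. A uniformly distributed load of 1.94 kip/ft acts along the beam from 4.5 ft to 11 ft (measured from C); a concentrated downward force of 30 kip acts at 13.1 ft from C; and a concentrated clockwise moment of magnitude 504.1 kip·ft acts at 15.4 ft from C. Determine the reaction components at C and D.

Resultant of the distributed load: 1.94 × 6.5 = 12.61 kip at 7.75 ft from C.
ΣM about C: D_y·11.9 − (1.94·6.5)·7.75 − 30·13.1 − 504.1 = 0 → D_y = 994.8275/11.9 = 83.5989 ≈ 83.60 kip.
ΣF_y = 0: C_y + 83.5989 − 1.94·6.5 − 30 = 0 → C_y = -40.99 kip.
ΣF_x = 0: no horizontal applied forces, so C_x = 0.

C_x = 0, C_y = -40.99 kip, D_y = 83.60 kip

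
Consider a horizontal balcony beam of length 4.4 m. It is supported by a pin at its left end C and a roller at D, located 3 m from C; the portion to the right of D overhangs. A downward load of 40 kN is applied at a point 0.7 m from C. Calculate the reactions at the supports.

ΣM about C: D_y·3 − 40·0.7 = 0 → D_y = 28/3 = 9.33333 ≈ 9.333 kN.
ΣF_y = 0: C_y + 9.33333 − 40 = 0 → C_y = 30.67 kN.
ΣF_x = 0: no horizontal applied forces, so C_x = 0.

C_x = 0, C_y = 30.67 kN, D_y = 9.333 kN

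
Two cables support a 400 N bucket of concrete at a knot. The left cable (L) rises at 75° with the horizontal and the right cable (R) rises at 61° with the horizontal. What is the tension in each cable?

T_L = 279.2 N, T_R = 149.0 N

ΣF_x = 0: −T_L·cos75° + T_R·cos61° = 0 → T_R = 0.533857·T_L.
ΣF_y = 0: T_L·sin75° + T_R·sin61° = 400.
Substitute: T_L·(0.965926 + 0.533857·0.87462) = 400 → T_L = 279.164 ≈ 279.2 N.
Then T_R = 0.533857 × 279.164 = 149.0 N.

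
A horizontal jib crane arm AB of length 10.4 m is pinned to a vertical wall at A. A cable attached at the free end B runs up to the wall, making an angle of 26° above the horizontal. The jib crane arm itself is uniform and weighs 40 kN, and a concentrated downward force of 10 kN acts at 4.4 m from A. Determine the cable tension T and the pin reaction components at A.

T = 55.27 kN, A_x = 49.68 kN, A_y = 25.77 kN

ΣM about A: T·sin26°·10.4 − 40·5.2 − 10·4.4 = 0 → T = 252/(10.4·0.438371) = 55.2746 ≈ 55.27 kN.
ΣF_x = 0: A_x − T·cos26° = 0 → A_x = 55.2746 × 0.898794 = 49.68 kN.
ΣF_y = 0: A_y + T·sin26° − 40 − 10 = 0 → A_y = 50 − 55.2746 × 0.438371 = 25.77 kN.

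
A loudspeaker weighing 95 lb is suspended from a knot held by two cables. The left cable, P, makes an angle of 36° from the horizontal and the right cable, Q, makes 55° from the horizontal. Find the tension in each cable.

T_P = 54.50 lb, T_Q = 76.87 lb

ΣF_x = 0: −T_P·cos36° + T_Q·cos55° = 0 → T_Q = 1.41048·T_P.
ΣF_y = 0: T_P·sin36° + T_Q·sin55° = 95.
Substitute: T_P·(0.587785 + 1.41048·0.819152) = 95 → T_P = 54.498 ≈ 54.50 lb.
Then T_Q = 1.41048 × 54.498 = 76.87 lb.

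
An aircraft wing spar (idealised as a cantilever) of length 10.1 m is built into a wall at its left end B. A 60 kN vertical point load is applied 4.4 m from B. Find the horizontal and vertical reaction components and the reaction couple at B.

B_x = 0, B_y = 60.00 kN, M_B = 264.0 kN·m

ΣF_x = 0: B_x = 0.
ΣF_y = 0: B_y − 60 = 0 → B_y = 60.00 kN.
ΣM about B: M_B − 60·4.4 = 0 → M_B = 264.0 kN·m.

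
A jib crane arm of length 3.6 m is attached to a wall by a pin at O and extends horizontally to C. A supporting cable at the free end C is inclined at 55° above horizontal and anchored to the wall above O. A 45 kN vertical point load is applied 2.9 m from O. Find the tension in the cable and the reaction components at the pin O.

ΣM about O: T·sin55°·3.6 − 45·2.9 = 0 → T = 130.5/(3.6·0.819152) = 44.2531 ≈ 44.25 kN.
ΣF_x = 0: O_x − T·cos55° = 0 → O_x = 44.2531 × 0.573576 = 25.38 kN.
ΣF_y = 0: O_y + T·sin55° − 45 = 0 → O_y = 45 − 44.2531 × 0.819152 = 8.750 kN.

T = 44.25 kN, O_x = 25.38 kN, O_y = 8.750 kN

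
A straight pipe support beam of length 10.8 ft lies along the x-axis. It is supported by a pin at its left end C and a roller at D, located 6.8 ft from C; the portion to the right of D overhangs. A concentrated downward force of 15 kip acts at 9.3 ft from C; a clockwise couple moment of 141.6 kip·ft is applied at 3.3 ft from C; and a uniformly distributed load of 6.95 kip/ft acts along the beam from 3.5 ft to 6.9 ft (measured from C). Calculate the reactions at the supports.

C_x = 0, C_y = -20.78 kip, D_y = 59.41 kip

Resultant of the distributed load: 6.95 × 3.4 = 23.63 kip at 5.2 ft from C.
Moments about C: D_y·6.8 − 15·9.3 − 141.6 − (6.95·3.4)·5.2 = 0 → D_y = 403.976/6.8 = 59.4082 ≈ 59.41 kip.
ΣF_y = 0: C_y + 59.4082 − 15 − 6.95·3.4 = 0 → C_y = -20.78 kip.
ΣF_x = 0: no horizontal applied forces, so C_x = 0.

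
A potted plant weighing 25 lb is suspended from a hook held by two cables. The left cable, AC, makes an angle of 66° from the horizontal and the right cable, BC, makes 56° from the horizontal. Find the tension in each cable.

T_AC = 16.48 lb, T_BC = 11.99 lb

ΣF_x = 0: −T_AC·cos66° + T_BC·cos56° = 0 → T_BC = 0.727364·T_AC.
ΣF_y = 0: T_AC·sin66° + T_BC·sin56° = 25.
Substitute: T_AC·(0.913545 + 0.727364·0.829038) = 25 → T_AC = 16.4847 ≈ 16.48 lb.
Then T_BC = 0.727364 × 16.4847 = 11.99 lb.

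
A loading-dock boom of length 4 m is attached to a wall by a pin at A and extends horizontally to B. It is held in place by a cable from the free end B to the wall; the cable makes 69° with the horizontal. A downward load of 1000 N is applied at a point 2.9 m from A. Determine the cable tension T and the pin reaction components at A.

ΣM about A: T·sin69°·4 − 1000·2.9 = 0 → T = 2900/(4·0.93358) = 776.58 ≈ 776.6 N.
ΣF_x = 0: A_x − T·cos69° = 0 → A_x = 776.58 × 0.358368 = 278.3 N.
ΣF_y = 0: A_y + T·sin69° − 1000 = 0 → A_y = 1000 − 776.58 × 0.93358 = 275.0 N.

T = 776.6 N, A_x = 278.3 N, A_y = 275.0 N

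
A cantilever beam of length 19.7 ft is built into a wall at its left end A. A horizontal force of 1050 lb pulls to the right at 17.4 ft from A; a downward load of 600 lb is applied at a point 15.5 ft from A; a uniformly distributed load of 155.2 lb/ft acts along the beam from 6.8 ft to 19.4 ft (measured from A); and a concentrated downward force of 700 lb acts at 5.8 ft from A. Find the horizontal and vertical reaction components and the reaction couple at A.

Resultant of the distributed load: 155.2 × 12.6 = 1955.52 lb at 13.1 ft from A.
ΣF_x = 0: A_x + 1050 = 0 → A_x = -1050 lb.
ΣF_y = 0: A_y − 600 − 155.2·12.6 − 700 = 0 → A_y = 3256 lb.
ΣM about A: M_A − 600·15.5 − (155.2·12.6)·13.1 − 700·5.8 = 0 → M_A = 38980 lb·ft.

A_x = -1050 lb, A_y = 3256 lb, M_A = 38980 lb·ft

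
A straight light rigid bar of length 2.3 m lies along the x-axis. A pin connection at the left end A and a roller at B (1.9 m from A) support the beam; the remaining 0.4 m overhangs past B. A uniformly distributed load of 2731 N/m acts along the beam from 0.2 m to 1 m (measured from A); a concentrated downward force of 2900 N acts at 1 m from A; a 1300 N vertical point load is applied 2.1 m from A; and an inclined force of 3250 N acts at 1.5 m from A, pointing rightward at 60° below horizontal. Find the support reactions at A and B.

Resultant of the distributed load: 2731 × 0.8 = 2184.8 N at 0.6 m from A.
Taking moments about A: B_y·1.9 − (2731·0.8)·0.6 − 2900·1 − 1300·2.1 − 3250·sin60°·1.5 = 0 → B_y = 11162.8/1.9 = 5875.16 ≈ 5875 N.
ΣF_y = 0: A_y + 5875.16 − 2731·0.8 − 2900 − 1300 − 3250·sin60° = 0 → A_y = 3324 N.
ΣF_x = 0: A_x + 3250·cos60° = 0 → A_x = -1625 N.

A_x = -1625 N, A_y = 3324 N, B_y = 5875 N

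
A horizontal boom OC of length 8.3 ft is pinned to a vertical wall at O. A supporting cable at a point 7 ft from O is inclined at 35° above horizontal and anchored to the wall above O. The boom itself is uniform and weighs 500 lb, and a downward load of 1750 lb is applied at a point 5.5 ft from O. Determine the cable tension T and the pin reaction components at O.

T = 2914 lb, O_x = 2387 lb, O_y = 578.6 lb

ΣM about O: T·sin35°·7 − 500·4.15 − 1750·5.5 = 0 → T = 11700/(7·0.573576) = 2914.05 ≈ 2914 lb.
ΣF_x = 0: O_x − T·cos35° = 0 → O_x = 2914.05 × 0.819152 = 2387 lb.
ΣF_y = 0: O_y + T·sin35° − 500 − 1750 = 0 → O_y = 2250 − 2914.05 × 0.573576 = 578.6 lb.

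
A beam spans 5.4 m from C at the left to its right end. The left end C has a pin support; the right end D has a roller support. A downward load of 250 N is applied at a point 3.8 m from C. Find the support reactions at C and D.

Moments about C: D_y·5.4 − 250·3.8 = 0 → D_y = 950/5.4 = 175.926 ≈ 175.9 N.
ΣF_y = 0: C_y + 175.926 − 250 = 0 → C_y = 74.07 N.
ΣF_x = 0: no horizontal applied forces, so C_x = 0.

C_x = 0, C_y = 74.07 N, D_y = 175.9 N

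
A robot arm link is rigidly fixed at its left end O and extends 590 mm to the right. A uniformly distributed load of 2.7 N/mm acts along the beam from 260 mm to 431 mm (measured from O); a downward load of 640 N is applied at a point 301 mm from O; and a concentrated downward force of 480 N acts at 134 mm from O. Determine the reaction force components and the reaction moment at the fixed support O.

Resultant of the distributed load: 2.7 × 171 = 461.7 N at 345.5 mm from O.
ΣF_x = 0: O_x = 0.
ΣF_y = 0: O_y − 2.7·171 − 640 − 480 = 0 → O_y = 1582 N.
ΣM about O: M_O − (2.7·171)·345.5 − 640·301 − 480·134 = 0 → M_O = 416500 N·mm.

O_x = 0, O_y = 1582 N, M_O = 416500 N·mm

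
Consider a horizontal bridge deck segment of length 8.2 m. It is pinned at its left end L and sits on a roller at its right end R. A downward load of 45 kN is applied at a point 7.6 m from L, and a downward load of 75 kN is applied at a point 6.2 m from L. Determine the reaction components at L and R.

Taking moments about L: R_y·8.2 − 45·7.6 − 75·6.2 = 0 → R_y = 807/8.2 = 98.4146 ≈ 98.41 kN.
ΣF_y = 0: L_y + 98.4146 − 45 − 75 = 0 → L_y = 21.59 kN.
ΣF_x = 0: no horizontal applied forces, so L_x = 0.

L_x = 0, L_y = 21.59 kN, R_y = 98.41 kN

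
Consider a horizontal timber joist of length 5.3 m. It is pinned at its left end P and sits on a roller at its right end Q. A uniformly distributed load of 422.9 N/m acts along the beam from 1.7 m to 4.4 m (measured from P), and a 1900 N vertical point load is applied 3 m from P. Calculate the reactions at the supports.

Resultant of the distributed load: 422.9 × 2.7 = 1141.83 N at 3.05 m from P.
ΣM about P: Q_y·5.3 − (422.9·2.7)·3.05 − 1900·3 = 0 → Q_y = 9182.5815/5.3 = 1732.56 ≈ 1733 N.
ΣF_y = 0: P_y + 1732.56 − 422.9·2.7 − 1900 = 0 → P_y = 1309 N.
ΣF_x = 0: no horizontal applied forces, so P_x = 0.

P_x = 0, P_y = 1309 N, Q_y = 1733 N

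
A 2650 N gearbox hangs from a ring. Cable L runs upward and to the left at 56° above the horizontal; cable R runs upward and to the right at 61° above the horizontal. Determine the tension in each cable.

T_L = 1442 N, T_R = 1663 N

ΣF_x = 0: −T_L·cos56° + T_R·cos61° = 0 → T_R = 1.15343·T_L.
ΣF_y = 0: T_L·sin56° + T_R·sin61° = 2650.
Substitute: T_L·(0.829038 + 1.15343·0.87462) = 2650 → T_L = 1441.9 ≈ 1442 N.
Then T_R = 1.15343 × 1441.9 = 1663 N.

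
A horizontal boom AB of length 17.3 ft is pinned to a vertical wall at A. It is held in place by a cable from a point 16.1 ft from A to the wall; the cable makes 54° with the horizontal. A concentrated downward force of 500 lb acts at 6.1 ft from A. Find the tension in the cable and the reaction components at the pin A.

T = 234.2 lb, A_x = 137.6 lb, A_y = 310.6 lb

ΣM about A: T·sin54°·16.1 − 500·6.1 = 0 → T = 3050/(16.1·0.809017) = 234.162 ≈ 234.2 lb.
ΣF_x = 0: A_x − T·cos54° = 0 → A_x = 234.162 × 0.587785 = 137.6 lb.
ΣF_y = 0: A_y + T·sin54° − 500 = 0 → A_y = 500 − 234.162 × 0.809017 = 310.6 lb.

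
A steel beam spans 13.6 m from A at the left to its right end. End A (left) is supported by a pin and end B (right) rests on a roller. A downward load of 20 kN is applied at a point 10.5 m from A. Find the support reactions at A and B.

A_x = 0, A_y = 4.559 kN, B_y = 15.44 kN

Moments about A: B_y·13.6 − 20·10.5 = 0 → B_y = 210/13.6 = 15.4412 ≈ 15.44 kN.
ΣF_y = 0: A_y + 15.4412 − 20 = 0 → A_y = 4.559 kN.
ΣF_x = 0: no horizontal applied forces, so A_x = 0.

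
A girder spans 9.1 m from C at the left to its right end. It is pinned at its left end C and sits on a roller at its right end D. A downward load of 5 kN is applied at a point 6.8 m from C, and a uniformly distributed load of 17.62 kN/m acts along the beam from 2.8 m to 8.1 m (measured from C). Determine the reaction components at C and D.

C_x = 0, C_y = 38.72 kN, D_y = 59.67 kN

Resultant of the distributed load: 17.62 × 5.3 = 93.386 kN at 5.45 m from C.
ΣM about C: D_y·9.1 − 5·6.8 − (17.62·5.3)·5.45 = 0 → D_y = 542.9537/9.1 = 59.6652 ≈ 59.67 kN.
ΣF_y = 0: C_y + 59.6652 − 5 − 17.62·5.3 = 0 → C_y = 38.72 kN.
ΣF_x = 0: no horizontal applied forces, so C_x = 0.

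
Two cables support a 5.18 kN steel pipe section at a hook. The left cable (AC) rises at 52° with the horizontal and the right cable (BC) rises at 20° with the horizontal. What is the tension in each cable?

ΣF_x = 0: −T_AC·cos52° + T_BC·cos20° = 0 → T_BC = 0.655173·T_AC.
ΣF_y = 0: T_AC·sin52° + T_BC·sin20° = 5.18.
Substitute: T_AC·(0.788011 + 0.655173·0.34202) = 5.18 → T_AC = 5.11811 ≈ 5.118 kN.
Then T_BC = 0.655173 × 5.11811 = 3.353 kN.

T_AC = 5.118 kN, T_BC = 3.353 kN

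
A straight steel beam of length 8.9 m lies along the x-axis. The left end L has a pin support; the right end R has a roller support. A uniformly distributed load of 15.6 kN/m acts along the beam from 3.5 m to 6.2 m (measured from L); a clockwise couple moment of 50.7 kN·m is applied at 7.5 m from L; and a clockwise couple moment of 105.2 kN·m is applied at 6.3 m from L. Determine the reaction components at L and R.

Resultant of the distributed load: 15.6 × 2.7 = 42.12 kN at 4.85 m from L.
Moments about L: R_y·8.9 − (15.6·2.7)·4.85 − 50.7 − 105.2 = 0 → R_y = 360.182/8.9 = 40.4699 ≈ 40.47 kN.
ΣF_y = 0: L_y + 40.4699 − 15.6·2.7 = 0 → L_y = 1.650 kN.
ΣF_x = 0: no horizontal applied forces, so L_x = 0.

L_x = 0, L_y = 1.650 kN, R_y = 40.47 kN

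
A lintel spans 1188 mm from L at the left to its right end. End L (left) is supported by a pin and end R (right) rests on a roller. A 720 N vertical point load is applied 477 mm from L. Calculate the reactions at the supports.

L_x = 0, L_y = 430.9 N, R_y = 289.1 N

ΣM about L: R_y·1188 − 720·477 = 0 → R_y = 343440/1188 = 289.091 ≈ 289.1 N.
ΣF_y = 0: L_y + 289.091 − 720 = 0 → L_y = 430.9 N.
ΣF_x = 0: no horizontal applied forces, so L_x = 0.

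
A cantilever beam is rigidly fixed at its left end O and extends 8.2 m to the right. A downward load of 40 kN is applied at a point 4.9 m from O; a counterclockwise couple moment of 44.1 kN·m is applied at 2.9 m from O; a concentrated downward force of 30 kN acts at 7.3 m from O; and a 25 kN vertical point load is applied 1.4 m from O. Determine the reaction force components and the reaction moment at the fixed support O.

ΣF_x = 0: O_x = 0.
ΣF_y = 0: O_y − 40 − 30 − 25 = 0 → O_y = 95.00 kN.
ΣM about O: M_O − 40·4.9 + 44.1 − 30·7.3 − 25·1.4 = 0 → M_O = 405.9 kN·m.

O_x = 0, O_y = 95.00 kN, M_O = 405.9 kN·m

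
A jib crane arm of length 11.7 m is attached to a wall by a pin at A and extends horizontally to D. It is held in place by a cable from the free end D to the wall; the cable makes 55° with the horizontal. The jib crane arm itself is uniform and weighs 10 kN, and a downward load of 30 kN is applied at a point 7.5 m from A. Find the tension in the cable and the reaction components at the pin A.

ΣM about A: T·sin55°·11.7 − 10·5.85 − 30·7.5 = 0 → T = 283.5/(11.7·0.819152) = 29.5803 ≈ 29.58 kN.
ΣF_x = 0: A_x − T·cos55° = 0 → A_x = 29.5803 × 0.573576 = 16.97 kN.
ΣF_y = 0: A_y + T·sin55° − 10 − 30 = 0 → A_y = 40 − 29.5803 × 0.819152 = 15.77 kN.

T = 29.58 kN, A_x = 16.97 kN, A_y = 15.77 kN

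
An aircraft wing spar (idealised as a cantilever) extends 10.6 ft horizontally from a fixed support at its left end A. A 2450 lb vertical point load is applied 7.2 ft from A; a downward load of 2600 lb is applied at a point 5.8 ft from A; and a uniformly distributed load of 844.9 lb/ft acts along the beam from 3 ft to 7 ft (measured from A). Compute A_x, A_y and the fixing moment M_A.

Resultant of the distributed load: 844.9 × 4 = 3379.6 lb at 5 ft from A.
ΣF_x = 0: A_x = 0.
ΣF_y = 0: A_y − 2450 − 2600 − 844.9·4 = 0 → A_y = 8430 lb.
ΣM about A: M_A − 2450·7.2 − 2600·5.8 − (844.9·4)·5 = 0 → M_A = 49620 lb·ft.

A_x = 0, A_y = 8430 lb, M_A = 49620 lb·ft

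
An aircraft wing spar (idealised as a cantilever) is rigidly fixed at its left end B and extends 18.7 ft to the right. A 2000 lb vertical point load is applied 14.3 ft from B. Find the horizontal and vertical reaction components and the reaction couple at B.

ΣF_x = 0: B_x = 0.
ΣF_y = 0: B_y − 2000 = 0 → B_y = 2000 lb.
ΣM about B: M_B − 2000·14.3 = 0 → M_B = 28600 lb·ft.

B_x = 0, B_y = 2000 lb, M_B = 28600 lb·ft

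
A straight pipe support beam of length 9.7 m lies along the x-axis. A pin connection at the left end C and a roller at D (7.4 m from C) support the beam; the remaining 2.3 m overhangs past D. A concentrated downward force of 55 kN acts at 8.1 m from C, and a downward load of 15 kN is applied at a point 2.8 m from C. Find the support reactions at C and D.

C_x = 0, C_y = 4.122 kN, D_y = 65.88 kN

Taking moments about C: D_y·7.4 − 55·8.1 − 15·2.8 = 0 → D_y = 487.5/7.4 = 65.8784 ≈ 65.88 kN.
ΣF_y = 0: C_y + 65.8784 − 55 − 15 = 0 → C_y = 4.122 kN.
ΣF_x = 0: no horizontal applied forces, so C_x = 0.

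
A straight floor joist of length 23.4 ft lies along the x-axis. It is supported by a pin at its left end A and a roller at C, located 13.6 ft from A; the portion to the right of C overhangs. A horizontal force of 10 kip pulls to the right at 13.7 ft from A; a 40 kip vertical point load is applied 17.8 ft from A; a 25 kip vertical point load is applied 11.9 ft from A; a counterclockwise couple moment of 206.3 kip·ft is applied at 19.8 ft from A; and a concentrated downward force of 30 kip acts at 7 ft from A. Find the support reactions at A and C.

A_x = -10.00 kip, A_y = 20.50 kip, C_y = 74.50 kip

ΣM about A: C_y·13.6 − 40·17.8 − 25·11.9 + 206.3 − 30·7 = 0 → C_y = 1013.2/13.6 = 74.50 kip.
ΣF_y = 0: A_y + 74.5 − 40 − 25 − 30 = 0 → A_y = 20.50 kip.
ΣF_x = 0: A_x + 10 = 0 → A_x = -10.00 kip.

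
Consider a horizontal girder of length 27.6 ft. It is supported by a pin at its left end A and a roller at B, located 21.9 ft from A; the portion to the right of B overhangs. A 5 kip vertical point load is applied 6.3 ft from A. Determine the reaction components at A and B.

A_x = 0, A_y = 3.562 kip, B_y = 1.438 kip

ΣM about A: B_y·21.9 − 5·6.3 = 0 → B_y = 31.5/21.9 = 1.43836 ≈ 1.438 kip.
ΣF_y = 0: A_y + 1.43836 − 5 = 0 → A_y = 3.562 kip.
ΣF_x = 0: no horizontal applied forces, so A_x = 0.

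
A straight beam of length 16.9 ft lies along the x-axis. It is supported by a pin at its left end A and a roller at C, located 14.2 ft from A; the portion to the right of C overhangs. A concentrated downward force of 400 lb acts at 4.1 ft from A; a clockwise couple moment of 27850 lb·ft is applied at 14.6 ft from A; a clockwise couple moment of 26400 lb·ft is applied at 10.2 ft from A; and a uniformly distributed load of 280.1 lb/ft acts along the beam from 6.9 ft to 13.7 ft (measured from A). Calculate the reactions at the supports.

A_x = 0, A_y = -3013 lb, C_y = 5317 lb

Resultant of the distributed load: 280.1 × 6.8 = 1904.68 lb at 10.3 ft from A.
Moments about A: C_y·14.2 − 400·4.1 − 27850 − 26400 − (280.1·6.8)·10.3 = 0 → C_y = 75508.204/14.2 = 5317.48 ≈ 5317 lb.
ΣF_y = 0: A_y + 5317.48 − 400 − 280.1·6.8 = 0 → A_y = -3013 lb.
ΣF_x = 0: no horizontal applied forces, so A_x = 0.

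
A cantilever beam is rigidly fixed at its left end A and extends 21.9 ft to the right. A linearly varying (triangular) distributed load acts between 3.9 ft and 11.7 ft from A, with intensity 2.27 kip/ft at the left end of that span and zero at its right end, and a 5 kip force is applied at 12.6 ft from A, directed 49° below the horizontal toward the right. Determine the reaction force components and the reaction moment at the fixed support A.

A_x = -3.280 kip, A_y = 12.63 kip, M_A = 105.1 kip·ft

Resultant of the triangular load: ½ × 2.27 × 7.8 = 8.853 kip, acting at 6.5 ft from A (one-third of the span from the peak).
ΣF_x = 0: A_x + 5·cos49° = 0 → A_x = -3.280 kip.
ΣF_y = 0: A_y − ½·2.27·7.8 − 5·sin49° = 0 → A_y = 12.63 kip.
ΣM about A: M_A − (½·2.27·7.8)·6.5 − 5·sin49°·12.6 = 0 → M_A = 105.1 kip·ft.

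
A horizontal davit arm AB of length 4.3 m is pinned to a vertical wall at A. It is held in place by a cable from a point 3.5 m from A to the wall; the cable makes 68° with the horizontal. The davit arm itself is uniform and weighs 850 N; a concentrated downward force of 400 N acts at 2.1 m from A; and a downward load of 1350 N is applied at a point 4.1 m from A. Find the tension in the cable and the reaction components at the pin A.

T = 2528 N, A_x = 946.9 N, A_y = 256.4 N

ΣM about A: T·sin68°·3.5 − 850·2.15 − 400·2.1 − 1350·4.1 = 0 → T = 8202.5/(3.5·0.927184) = 2527.62 ≈ 2528 N.
ΣF_x = 0: A_x − T·cos68° = 0 → A_x = 2527.62 × 0.374607 = 946.9 N.
ΣF_y = 0: A_y + T·sin68° − 850 − 400 − 1350 = 0 → A_y = 2600 − 2527.62 × 0.927184 = 256.4 N.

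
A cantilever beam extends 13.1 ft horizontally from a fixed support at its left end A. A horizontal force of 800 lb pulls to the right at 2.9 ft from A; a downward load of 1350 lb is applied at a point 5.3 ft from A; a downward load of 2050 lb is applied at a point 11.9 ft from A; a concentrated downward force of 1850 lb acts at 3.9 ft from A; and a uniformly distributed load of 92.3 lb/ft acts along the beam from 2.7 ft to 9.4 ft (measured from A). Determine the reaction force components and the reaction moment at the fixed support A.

A_x = -800.0 lb, A_y = 5868 lb, M_A = 42510 lb·ft

Resultant of the distributed load: 92.3 × 6.7 = 618.41 lb at 6.05 ft from A.
ΣF_x = 0: A_x + 800 = 0 → A_x = -800.0 lb.
ΣF_y = 0: A_y − 1350 − 2050 − 1850 − 92.3·6.7 = 0 → A_y = 5868 lb.
ΣM about A: M_A − 1350·5.3 − 2050·11.9 − 1850·3.9 − (92.3·6.7)·6.05 = 0 → M_A = 42510 lb·ft.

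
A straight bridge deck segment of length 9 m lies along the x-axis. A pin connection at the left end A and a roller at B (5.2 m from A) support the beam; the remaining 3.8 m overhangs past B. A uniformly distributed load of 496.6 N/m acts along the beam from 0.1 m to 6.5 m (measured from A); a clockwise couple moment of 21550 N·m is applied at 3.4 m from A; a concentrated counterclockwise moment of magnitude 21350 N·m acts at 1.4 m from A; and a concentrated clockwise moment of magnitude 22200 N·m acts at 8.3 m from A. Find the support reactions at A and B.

A_x = 0, A_y = -3146 N, B_y = 6325 N

Resultant of the distributed load: 496.6 × 6.4 = 3178.24 N at 3.3 m from A.
Taking moments about A: B_y·5.2 − (496.6·6.4)·3.3 − 21550 + 21350 − 22200 = 0 → B_y = 32888.192/5.2 = 6324.65 ≈ 6325 N.
ΣF_y = 0: A_y + 6324.65 − 496.6·6.4 = 0 → A_y = -3146 N.
ΣF_x = 0: no horizontal applied forces, so A_x = 0.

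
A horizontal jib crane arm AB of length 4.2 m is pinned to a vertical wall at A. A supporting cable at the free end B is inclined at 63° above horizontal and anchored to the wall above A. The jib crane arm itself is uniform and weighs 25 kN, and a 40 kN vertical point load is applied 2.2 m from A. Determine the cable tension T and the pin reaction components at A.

T = 37.54 kN, A_x = 17.04 kN, A_y = 31.55 kN

ΣM about A: T·sin63°·4.2 − 25·2.1 − 40·2.2 = 0 → T = 140.5/(4.2·0.891007) = 37.5445 ≈ 37.54 kN.
ΣF_x = 0: A_x − T·cos63° = 0 → A_x = 37.5445 × 0.45399 = 17.04 kN.
ΣF_y = 0: A_y + T·sin63° − 25 − 40 = 0 → A_y = 65 − 37.5445 × 0.891007 = 31.55 kN.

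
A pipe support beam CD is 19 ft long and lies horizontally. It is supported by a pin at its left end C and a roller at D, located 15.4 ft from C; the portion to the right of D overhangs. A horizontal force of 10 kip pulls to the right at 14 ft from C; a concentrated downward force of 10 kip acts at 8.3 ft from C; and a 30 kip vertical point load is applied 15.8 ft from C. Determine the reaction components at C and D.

ΣM about C: D_y·15.4 − 10·8.3 − 30·15.8 = 0 → D_y = 557/15.4 = 36.1688 ≈ 36.17 kip.
ΣF_y = 0: C_y + 36.1688 − 10 − 30 = 0 → C_y = 3.831 kip.
ΣF_x = 0: C_x + 10 = 0 → C_x = -10.00 kip.

C_x = -10.00 kip, C_y = 3.831 kip, D_y = 36.17 kip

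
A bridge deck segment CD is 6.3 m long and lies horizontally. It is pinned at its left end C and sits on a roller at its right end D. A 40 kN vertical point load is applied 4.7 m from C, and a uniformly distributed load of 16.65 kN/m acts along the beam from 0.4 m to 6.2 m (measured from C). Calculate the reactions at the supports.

Resultant of the distributed load: 16.65 × 5.8 = 96.57 kN at 3.3 m from C.
Taking moments about C: D_y·6.3 − 40·4.7 − (16.65·5.8)·3.3 = 0 → D_y = 506.681/6.3 = 80.4256 ≈ 80.43 kN.
ΣF_y = 0: C_y + 80.4256 − 40 − 16.65·5.8 = 0 → C_y = 56.14 kN.
ΣF_x = 0: no horizontal applied forces, so C_x = 0.

C_x = 0, C_y = 56.14 kN, D_y = 80.43 kN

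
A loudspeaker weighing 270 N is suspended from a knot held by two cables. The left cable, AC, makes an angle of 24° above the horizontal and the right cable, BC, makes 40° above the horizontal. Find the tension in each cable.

ΣF_x = 0: −T_AC·cos24° + T_BC·cos40° = 0 → T_BC = 1.19255·T_AC.
ΣF_y = 0: T_AC·sin24° + T_BC·sin40° = 270.
Substitute: T_AC·(0.406737 + 1.19255·0.642788) = 270 → T_AC = 230.121 ≈ 230.1 N.
Then T_BC = 1.19255 × 230.121 = 274.4 N.

T_AC = 230.1 N, T_BC = 274.4 N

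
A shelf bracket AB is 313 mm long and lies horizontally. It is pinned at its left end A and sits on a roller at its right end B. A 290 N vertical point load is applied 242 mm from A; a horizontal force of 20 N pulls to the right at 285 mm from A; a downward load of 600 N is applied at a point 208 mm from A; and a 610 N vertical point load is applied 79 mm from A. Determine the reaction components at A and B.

ΣM about A: B_y·313 − 290·242 − 600·208 − 610·79 = 0 → B_y = 243170/313 = 776.901 ≈ 776.9 N.
ΣF_y = 0: A_y + 776.901 − 290 − 600 − 610 = 0 → A_y = 723.1 N.
ΣF_x = 0: A_x + 20 = 0 → A_x = -20.00 N.

A_x = -20.00 N, A_y = 723.1 N, B_y = 776.9 N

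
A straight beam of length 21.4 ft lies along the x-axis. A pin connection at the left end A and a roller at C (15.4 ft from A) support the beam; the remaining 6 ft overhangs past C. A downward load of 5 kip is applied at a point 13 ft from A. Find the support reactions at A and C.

Taking moments about A: C_y·15.4 − 5·13 = 0 → C_y = 65/15.4 = 4.22078 ≈ 4.221 kip.
ΣF_y = 0: A_y + 4.22078 − 5 = 0 → A_y = 0.7792 kip.
ΣF_x = 0: no horizontal applied forces, so A_x = 0.

A_x = 0, A_y = 0.7792 kip, C_y = 4.221 kip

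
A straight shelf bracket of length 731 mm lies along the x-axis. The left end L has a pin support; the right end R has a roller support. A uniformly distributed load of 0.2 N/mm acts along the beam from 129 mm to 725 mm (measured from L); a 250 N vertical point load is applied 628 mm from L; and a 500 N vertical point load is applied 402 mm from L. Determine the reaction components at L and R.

L_x = 0, L_y = 309.8 N, R_y = 559.4 N

Resultant of the distributed load: 0.2 × 596 = 119.2 N at 427 mm from L.
ΣM about L: R_y·731 − (0.2·596)·427 − 250·628 − 500·402 = 0 → R_y = 408898.4/731 = 559.369 ≈ 559.4 N.
ΣF_y = 0: L_y + 559.369 − 0.2·596 − 250 − 500 = 0 → L_y = 309.8 N.
ΣF_x = 0: no horizontal applied forces, so L_x = 0.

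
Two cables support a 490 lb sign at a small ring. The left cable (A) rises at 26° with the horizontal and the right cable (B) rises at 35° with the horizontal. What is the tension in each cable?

ΣF_x = 0: −T_A·cos26° + T_B·cos35° = 0 → T_B = 1.09722·T_A.
ΣF_y = 0: T_A·sin26° + T_B·sin35° = 490.
Substitute: T_A·(0.438371 + 1.09722·0.573576) = 490 → T_A = 458.926 ≈ 458.9 lb.
Then T_B = 1.09722 × 458.926 = 503.5 lb.

T_A = 458.9 lb, T_B = 503.5 lb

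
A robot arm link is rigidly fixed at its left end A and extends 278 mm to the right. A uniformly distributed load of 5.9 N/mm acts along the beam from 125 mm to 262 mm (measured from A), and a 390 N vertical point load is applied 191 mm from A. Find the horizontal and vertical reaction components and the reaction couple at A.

Resultant of the distributed load: 5.9 × 137 = 808.3 N at 193.5 mm from A.
ΣF_x = 0: A_x = 0.
ΣF_y = 0: A_y − 5.9·137 − 390 = 0 → A_y = 1198 N.
ΣM about A: M_A − (5.9·137)·193.5 − 390·191 = 0 → M_A = 230900 N·mm.

A_x = 0, A_y = 1198 N, M_A = 230900 N·mm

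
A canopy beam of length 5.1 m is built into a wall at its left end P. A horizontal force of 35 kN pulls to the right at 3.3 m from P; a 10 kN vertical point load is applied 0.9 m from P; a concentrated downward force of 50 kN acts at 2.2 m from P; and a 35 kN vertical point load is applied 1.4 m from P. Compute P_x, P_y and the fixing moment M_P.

ΣF_x = 0: P_x + 35 = 0 → P_x = -35.00 kN.
ΣF_y = 0: P_y − 10 − 50 − 35 = 0 → P_y = 95.00 kN.
ΣM about P: M_P − 10·0.9 − 50·2.2 − 35·1.4 = 0 → M_P = 168.0 kN·m.

P_x = -35.00 kN, P_y = 95.00 kN, M_P = 168.0 kN·m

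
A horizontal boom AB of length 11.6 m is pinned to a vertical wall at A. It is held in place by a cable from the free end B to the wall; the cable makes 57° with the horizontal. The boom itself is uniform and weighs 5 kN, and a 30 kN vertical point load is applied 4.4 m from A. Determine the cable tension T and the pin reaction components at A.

ΣM about A: T·sin57°·11.6 − 5·5.8 − 30·4.4 = 0 → T = 161/(11.6·0.838671) = 16.5492 ≈ 16.55 kN.
ΣF_x = 0: A_x − T·cos57° = 0 → A_x = 16.5492 × 0.544639 = 9.013 kN.
ΣF_y = 0: A_y + T·sin57° − 5 − 30 = 0 → A_y = 35 − 16.5492 × 0.838671 = 21.12 kN.

T = 16.55 kN, A_x = 9.013 kN, A_y = 21.12 kN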